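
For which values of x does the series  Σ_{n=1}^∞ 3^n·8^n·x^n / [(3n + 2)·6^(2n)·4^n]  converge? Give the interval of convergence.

The ratio of consecutive coefficients is [(3n + 2)/(3(n+1) + 2)] · 3·8/(36·4) → 1/6.
Convergence for |x| · 1/6 < 1, i.e. |x| < 6. So R = 6.
Endpoint x = 6: the terms behave like c/n; limit comparison with the harmonic series gives divergence.
Check x = -6: convergence follows from the alternating series test (terms decrease monotonically to 0).

[-6, 6)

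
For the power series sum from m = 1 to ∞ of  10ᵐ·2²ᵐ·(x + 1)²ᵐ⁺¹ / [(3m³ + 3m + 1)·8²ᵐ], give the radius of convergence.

Ratio test: |a_{m+1}/a_m| = [(3m³ + 3m + 1)/(3(m+1)³ + 3(m+1) + 1)] · 10·4/64 → 5/8 as m → ∞.
Writing y = (x + 1)², the series in y has radius 8/5, so |x + 1| < √(8/5) and R = 2√10/5.

R = 2√10/5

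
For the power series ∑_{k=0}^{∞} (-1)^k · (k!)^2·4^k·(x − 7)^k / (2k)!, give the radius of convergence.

The ratio of consecutive coefficients is (k+1)²/[(2k+1)·(2k+2)] · 4 → 1.
Convergence for |x − 7| < 1, so R = 1.

R = 1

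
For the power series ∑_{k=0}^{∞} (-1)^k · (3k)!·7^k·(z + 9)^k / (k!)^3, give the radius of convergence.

R = 1/189

Ratio test: |a_{k+1}/a_k| = (3k+1)·(3k+2)·(3k+3)/(k+1)³ · 7 → 189 as k → ∞.
Convergence for |z + 9| · 189 < 1, i.e. |z + 9| < 1/189. So R = 1/189.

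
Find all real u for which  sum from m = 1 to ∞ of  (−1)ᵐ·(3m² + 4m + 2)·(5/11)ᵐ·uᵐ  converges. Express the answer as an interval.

The ratio of consecutive coefficients is [(3(m+1)² + 4(m+1) + 2)/(3m² + 4m + 2)] · 5/11 → 5/11.
Hence the series converges for |u| < 1/(5/11) = 11/5, so the radius of convergence is 11/5.
At u = 11/5: the terms do not tend to 0, so the series diverges.
At u = -11/5: the terms have absolute value of order m², which does not tend to 0, so the series diverges by the divergence test.

(-11/5, 11/5)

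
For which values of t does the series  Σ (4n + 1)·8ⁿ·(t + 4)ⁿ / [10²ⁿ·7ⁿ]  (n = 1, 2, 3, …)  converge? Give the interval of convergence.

Ratio test: |a_{n+1}/a_n| = [(4(n+1) + 1)/(4n + 1)] · 8/(100·7) → 2/175 as n → ∞.
Thus R = 1/(2/175) = 175/2.
Check t = 167/2: the terms have absolute value of order n, which does not tend to 0, so the series diverges by the divergence test.
Endpoint t = -183/2: the n-th term does not approach 0; divergence by the term test.

(-183/2, 167/2)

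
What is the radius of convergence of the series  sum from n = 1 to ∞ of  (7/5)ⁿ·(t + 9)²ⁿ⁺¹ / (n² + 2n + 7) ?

The ratio of consecutive coefficients is [(n² + 2n + 7)/((n+1)² + 2(n+1) + 7)] · 7/5 → 7/5.
Since the exponent of (t + 9) increases by 2 each term, convergence requires |t + 9|² < 5/7, hence R = √35/7.

R = √35/7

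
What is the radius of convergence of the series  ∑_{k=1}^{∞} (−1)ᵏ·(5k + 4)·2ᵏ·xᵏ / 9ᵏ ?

Apply the ratio test: |a_{k+1}| / |a_k| = [(5(k+1) + 4)/(5k + 4)] · 2/9, which tends to 2/9 as k → ∞.
The series converges when 2/9 · |x| < 1, giving R = 9/2.

R = 9/2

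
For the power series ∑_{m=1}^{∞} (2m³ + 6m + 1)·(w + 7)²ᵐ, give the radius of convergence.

R = 1

By the ratio test, |a_{m+1}/a_m| = (2(m+1)³ + 6(m+1) + 1)/(2m³ + 6m + 1) → 1.
Since the exponent of (w + 7) increases by 2 each term, convergence requires |w + 7|² < 1, hence R = 1.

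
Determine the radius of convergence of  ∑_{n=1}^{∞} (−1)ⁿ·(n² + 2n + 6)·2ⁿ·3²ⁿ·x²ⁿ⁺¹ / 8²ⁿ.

Ratio test: |a_{n+1}/a_n| = [((n+1)² + 2(n+1) + 6)/(n² + 2n + 6)] · 2·9/64 → 9/32 as n → ∞.
Successive powers of x differ by 2, so the series converges when |x|² · 9/32 < 1, i.e. |x| < √(32/9). So R = 4√2/3.

R = 4√2/3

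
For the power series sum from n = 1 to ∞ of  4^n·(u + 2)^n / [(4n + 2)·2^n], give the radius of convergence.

By the ratio test, |a_{n+1}/a_n| = [(4n + 2)/(4(n+1) + 2)] · 4/2 → 2.
The series converges when 2 · |u + 2| < 1, giving R = 1/2.

R = 1/2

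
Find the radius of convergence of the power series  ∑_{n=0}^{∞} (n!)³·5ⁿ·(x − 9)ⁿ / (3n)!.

The ratio of consecutive coefficients is (n+1)³/[(3n+1)·(3n+2)·(3n+3)] · 5 → 5/27.
Convergence for |x − 9| · 5/27 < 1, i.e. |x − 9| < 27/5. So R = 27/5.

R = 27/5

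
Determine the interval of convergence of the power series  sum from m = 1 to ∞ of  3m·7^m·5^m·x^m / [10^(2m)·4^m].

(-80/7, 80/7)

Ratio test: |a_{m+1}/a_m| = [3(m+1)/3m] · 7·5/(100·4) → 7/80 as m → ∞.
Convergence for |x| · 7/80 < 1, i.e. |x| < 80/7. So R = 80/7.
When x = 80/7, the terms do not tend to 0, so the series diverges.
Endpoint x = -80/7: the terms have absolute value of order m, which does not tend to 0, so the series diverges by the divergence test.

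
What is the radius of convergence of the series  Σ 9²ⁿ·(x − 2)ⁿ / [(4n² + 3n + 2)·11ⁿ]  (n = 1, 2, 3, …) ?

R = 11/81

The ratio of consecutive coefficients is [(4n² + 3n + 2)/(4(n+1)² + 3(n+1) + 2)] · 81/11 → 81/11.
Thus R = 1/(81/11) = 11/81.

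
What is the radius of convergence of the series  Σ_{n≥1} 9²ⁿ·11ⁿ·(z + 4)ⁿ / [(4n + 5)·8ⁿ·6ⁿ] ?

R = 16/297

By the ratio test, |a_{n+1}/a_n| = [(4n + 5)/(4(n+1) + 5)] · 81·11/(8·6) → 297/16.
Thus R = 1/(297/16) = 16/297.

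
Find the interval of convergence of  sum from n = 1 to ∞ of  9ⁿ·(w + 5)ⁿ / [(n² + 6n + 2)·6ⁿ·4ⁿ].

[-23/3, -7/3]

Ratio test: |a_{n+1}/a_n| = [(n² + 6n + 2)/((n+1)² + 6(n+1) + 2)] · 9/(6·4) → 3/8 as n → ∞.
Thus R = 1/(3/8) = 8/3.
When w = -7/3, absolute convergence follows by limit comparison with Σ 1/n².
Endpoint w = -23/3: absolute convergence follows by limit comparison with Σ 1/n².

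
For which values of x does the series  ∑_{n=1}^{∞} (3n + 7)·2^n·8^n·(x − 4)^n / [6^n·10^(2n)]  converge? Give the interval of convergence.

(-67/2, 83/2)

By the ratio test, |a_{n+1}/a_n| = [(3(n+1) + 7)/(3n + 7)] · 2·8/(6·100) → 2/75.
Hence the series converges for |x − 4| < 1/(2/75) = 75/2, so the radius of convergence is 75/2.
Check x = 83/2: the terms do not tend to 0, so the series diverges.
At x = -67/2: the n-th term does not approach 0; divergence by the term test.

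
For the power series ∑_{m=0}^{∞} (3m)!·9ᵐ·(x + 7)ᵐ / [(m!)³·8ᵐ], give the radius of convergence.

The ratio of consecutive coefficients is (3m+1)·(3m+2)·(3m+3)/(m+1)³ · 9/8 → 243/8.
Thus R = 1/(243/8) = 8/243.

R = 8/243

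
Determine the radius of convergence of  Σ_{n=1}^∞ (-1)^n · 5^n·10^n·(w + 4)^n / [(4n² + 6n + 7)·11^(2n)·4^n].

Ratio test: |a_{n+1}/a_n| = [(4n² + 6n + 7)/(4(n+1)² + 6(n+1) + 7)] · 5·10/(121·4) → 25/242 as n → ∞.
Thus R = 1/(25/242) = 242/25.

R = 242/25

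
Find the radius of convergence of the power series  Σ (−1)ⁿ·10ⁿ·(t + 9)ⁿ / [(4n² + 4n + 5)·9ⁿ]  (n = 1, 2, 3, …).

R = 9/10

Apply the ratio test: |a_{n+1}| / |a_n| = [(4n² + 4n + 5)/(4(n+1)² + 4(n+1) + 5)] · 10/9, which tends to 10/9 as n → ∞.
The series converges when 10/9 · |t + 9| < 1, giving R = 9/10.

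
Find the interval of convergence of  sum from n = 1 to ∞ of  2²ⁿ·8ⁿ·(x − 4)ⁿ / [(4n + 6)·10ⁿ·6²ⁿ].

[-29/4, 61/4)

By the ratio test, |a_{n+1}/a_n| = [(4n + 6)/(4(n+1) + 6)] · 4·8/(10·36) → 4/45.
Thus R = 1/(4/45) = 45/4.
At x = 61/4: comparison with the harmonic series Σ 1/n shows the series diverges.
Check x = -29/4: convergence follows from the alternating series test (terms decrease monotonically to 0).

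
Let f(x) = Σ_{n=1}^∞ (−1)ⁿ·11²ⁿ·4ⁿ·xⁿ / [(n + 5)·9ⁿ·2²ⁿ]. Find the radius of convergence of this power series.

Ratio test: |a_{n+1}/a_n| = [(n + 5)/((n+1) + 5)] · 121·4/(9·4) → 121/9 as n → ∞.
The series converges when 121/9 · |x| < 1, giving R = 9/121.

R = 9/121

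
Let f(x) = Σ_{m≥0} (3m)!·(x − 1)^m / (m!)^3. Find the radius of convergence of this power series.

R = 1/27

By the ratio test, |a_{m+1}/a_m| = (3m+1)·(3m+2)·(3m+3)/(m+1)³ → 27.
The series converges when 27 · |x − 1| < 1, giving R = 1/27.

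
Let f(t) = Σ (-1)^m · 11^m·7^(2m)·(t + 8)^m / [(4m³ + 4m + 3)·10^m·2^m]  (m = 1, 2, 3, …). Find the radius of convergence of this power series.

Ratio test: |a_{m+1}/a_m| = [(4m³ + 4m + 3)/(4(m+1)³ + 4(m+1) + 3)] · 11·49/(10·2) → 539/20 as m → ∞.
Thus R = 1/(539/20) = 20/539.

R = 20/539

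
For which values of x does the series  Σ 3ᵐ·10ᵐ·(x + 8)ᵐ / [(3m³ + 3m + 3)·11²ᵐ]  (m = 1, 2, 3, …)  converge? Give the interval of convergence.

[-361/30, -119/30]

The ratio of consecutive coefficients is [(3m³ + 3m + 3)/(3(m+1)³ + 3(m+1) + 3)] · 3·10/121 → 30/121.
Thus R = 1/(30/121) = 121/30.
At x = -119/30: the terms are on the order of 1/m³, so the series converges absolutely by comparison with the p-series (p = 3 > 1).
Check x = -361/30: absolute convergence follows by limit comparison with Σ 1/m³.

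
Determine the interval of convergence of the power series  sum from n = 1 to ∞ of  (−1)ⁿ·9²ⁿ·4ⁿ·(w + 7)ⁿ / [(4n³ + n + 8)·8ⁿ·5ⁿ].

[-577/81, -557/81]

By the ratio test, |a_{n+1}/a_n| = [(4n³ + n + 8)/(4(n+1)³ + (n+1) + 8)] · 81·4/(8·5) → 81/10.
Convergence for |w + 7| · 81/10 < 1, i.e. |w + 7| < 10/81. So R = 10/81.
Endpoint w = -557/81: absolute convergence follows by limit comparison with Σ 1/n³.
Endpoint w = -577/81: the series is dominated by a constant times Σ 1/n³, which converges (p = 3 > 1).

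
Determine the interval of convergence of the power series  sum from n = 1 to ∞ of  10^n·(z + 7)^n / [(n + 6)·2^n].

[-36/5, -34/5)

Ratio test: |a_{n+1}/a_n| = [(n + 6)/((n+1) + 6)] · 10/2 → 5 as n → ∞.
Convergence for |z + 7| · 5 < 1, i.e. |z + 7| < 1/5. So R = 1/5.
Endpoint z = -34/5: the terms behave like c/n; limit comparison with the harmonic series gives divergence.
Endpoint z = -36/5: an alternating series whose terms decrease to 0 in absolute value, so it converges by the Leibniz criterion.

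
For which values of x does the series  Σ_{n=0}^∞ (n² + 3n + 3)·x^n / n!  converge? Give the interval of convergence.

By the ratio test, |a_{n+1}/a_n| = ((n+1)² + 3(n+1) + 3)/(n² + 3n + 3) · 1/(n+1) → 0.
The ratio tends to 0 regardless of x, hence R = ∞.

(−∞, ∞)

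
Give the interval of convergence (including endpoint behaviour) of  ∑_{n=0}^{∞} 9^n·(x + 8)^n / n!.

By the ratio test, |a_{n+1}/a_n| = 9 · 1/(n+1) → 0.
The limit is 0, so the series converges for all x; R = ∞.

(−∞, ∞)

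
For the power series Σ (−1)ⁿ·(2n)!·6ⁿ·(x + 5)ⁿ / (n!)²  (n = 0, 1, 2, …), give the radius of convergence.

R = 1/24

The ratio of consecutive coefficients is (2n+1)·(2n+2)/(n+1)² · 6 → 24.
Thus R = 1/(24) = 1/24.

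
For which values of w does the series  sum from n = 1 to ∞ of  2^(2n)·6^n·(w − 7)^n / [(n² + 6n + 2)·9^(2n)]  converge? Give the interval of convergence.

By the ratio test, |a_{n+1}/a_n| = [(n² + 6n + 2)/((n+1)² + 6(n+1) + 2)] · 4·6/81 → 8/27.
Thus R = 1/(8/27) = 27/8.
Endpoint w = 83/8: absolute convergence follows by limit comparison with Σ 1/n².
Check w = 29/8: absolute convergence follows by limit comparison with Σ 1/n².

[29/8, 83/8]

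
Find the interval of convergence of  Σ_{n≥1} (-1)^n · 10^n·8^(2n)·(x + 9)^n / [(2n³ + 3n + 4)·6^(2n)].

By the ratio test, |a_{n+1}/a_n| = [(2n³ + 3n + 4)/(2(n+1)³ + 3(n+1) + 4)] · 10·64/36 → 160/9.
Thus R = 1/(160/9) = 9/160.
At x = -1431/160: the terms are on the order of 1/n³, so the series converges absolutely by comparison with the p-series (p = 3 > 1).
Endpoint x = -1449/160: the terms are on the order of 1/n³, so the series converges absolutely by comparison with the p-series (p = 3 > 1).

[-1449/160, -1431/160]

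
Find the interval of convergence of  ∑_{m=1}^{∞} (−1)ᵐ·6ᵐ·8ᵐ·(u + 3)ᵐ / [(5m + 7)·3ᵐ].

(-49/16, -47/16]

Ratio test: |a_{m+1}/a_m| = [(5m + 7)/(5(m+1) + 7)] · 6·8/3 → 16 as m → ∞.
Hence the series converges for |u + 3| < 1/(16) = 1/16, so the radius of convergence is 1/16.
Check u = -47/16: convergence follows from the alternating series test (terms decrease monotonically to 0).
At u = -49/16: the terms behave like c/m; limit comparison with the harmonic series gives divergence.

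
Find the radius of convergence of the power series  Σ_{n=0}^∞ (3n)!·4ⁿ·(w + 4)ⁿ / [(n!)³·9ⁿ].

R = 1/12

The ratio of consecutive coefficients is (3n+1)·(3n+2)·(3n+3)/(n+1)³ · 4/9 → 12.
Thus R = 1/(12) = 1/12.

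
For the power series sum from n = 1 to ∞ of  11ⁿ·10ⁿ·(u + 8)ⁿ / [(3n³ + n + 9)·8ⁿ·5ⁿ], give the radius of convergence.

R = 4/11

By the ratio test, |a_{n+1}/a_n| = [(3n³ + n + 9)/(3(n+1)³ + (n+1) + 9)] · 11·10/(8·5) → 11/4.
Thus R = 1/(11/4) = 4/11.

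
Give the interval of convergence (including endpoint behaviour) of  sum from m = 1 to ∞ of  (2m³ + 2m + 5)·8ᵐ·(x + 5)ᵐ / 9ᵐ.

(-49/8, -31/8)

The ratio of consecutive coefficients is [(2(m+1)³ + 2(m+1) + 5)/(2m³ + 2m + 5)] · 8/9 → 8/9.
The series converges when 8/9 · |x + 5| < 1, giving R = 9/8.
Check x = -31/8: the terms have absolute value of order m³, which does not tend to 0, so the series diverges by the divergence test.
Endpoint x = -49/8: the terms do not tend to 0, so the series diverges.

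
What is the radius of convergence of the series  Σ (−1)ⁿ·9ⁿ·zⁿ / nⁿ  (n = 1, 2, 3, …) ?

By the Cauchy root test, |a_n|^(1/n) = 9/n → 0.
The limit is 0 for every z, so R = ∞.

R = ∞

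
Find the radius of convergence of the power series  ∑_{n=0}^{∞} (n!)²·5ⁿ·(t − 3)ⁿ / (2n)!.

By the ratio test, |a_{n+1}/a_n| = (n+1)²/[(2n+1)·(2n+2)] · 5 → 5/4.
Thus R = 1/(5/4) = 4/5.

R = 4/5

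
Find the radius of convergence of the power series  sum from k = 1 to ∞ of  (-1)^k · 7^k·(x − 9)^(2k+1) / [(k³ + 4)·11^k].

R = √77/7

Ratio test: |a_{k+1}/a_k| = [(k³ + 4)/((k+1)³ + 4)] · 7/11 → 7/11 as k → ∞.
Since the exponent of (x − 9) increases by 2 each term, convergence requires |x − 9|² < 11/7, hence R = √77/7.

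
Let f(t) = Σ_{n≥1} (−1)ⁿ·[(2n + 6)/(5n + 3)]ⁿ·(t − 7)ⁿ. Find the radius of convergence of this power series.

R = 5/2

By the Cauchy root test, |a_n|^(1/n) = (2n + 6)/(5n + 3) → 2/5.
The series converges when 2/5 · |t − 7| < 1, giving R = 5/2.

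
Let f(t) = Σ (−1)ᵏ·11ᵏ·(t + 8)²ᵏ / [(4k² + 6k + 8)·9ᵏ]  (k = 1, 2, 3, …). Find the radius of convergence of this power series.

The ratio of consecutive coefficients is [(4k² + 6k + 8)/(4(k+1)² + 6(k+1) + 8)] · 11/9 → 11/9.
Successive powers of (t + 8) differ by 2, so the series converges when |t + 8|² · 11/9 < 1, i.e. |t + 8| < √(9/11). So R = 3√11/11.

R = 3√11/11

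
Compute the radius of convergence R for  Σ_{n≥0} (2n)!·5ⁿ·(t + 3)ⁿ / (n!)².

R = 1/20

The ratio of consecutive coefficients is (2n+1)·(2n+2)/(n+1)² · 5 → 20.
Thus R = 1/(20) = 1/20.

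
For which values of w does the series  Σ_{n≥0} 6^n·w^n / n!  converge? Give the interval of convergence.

(−∞, ∞)

By the ratio test, |a_{n+1}/a_n| = 6 · 1/(n+1) → 0.
Since the limit is 0 < 1 for every w, the series converges on all of ℝ and R = ∞.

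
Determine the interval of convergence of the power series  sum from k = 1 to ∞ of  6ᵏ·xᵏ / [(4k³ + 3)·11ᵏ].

The ratio of consecutive coefficients is [(4k³ + 3)/(4(k+1)³ + 3)] · 6/11 → 6/11.
Thus R = 1/(6/11) = 11/6.
Check x = 11/6: the terms are on the order of 1/k³, so the series converges absolutely by comparison with the p-series (p = 3 > 1).
Endpoint x = -11/6: the terms are on the order of 1/k³, so the series converges absolutely by comparison with the p-series (p = 3 > 1).

[-11/6, 11/6]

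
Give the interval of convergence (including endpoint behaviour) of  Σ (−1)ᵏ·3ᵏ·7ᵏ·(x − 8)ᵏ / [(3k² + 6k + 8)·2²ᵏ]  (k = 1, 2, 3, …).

[164/21, 172/21]

By the ratio test, |a_{k+1}/a_k| = [(3k² + 6k + 8)/(3(k+1)² + 6(k+1) + 8)] · 3·7/4 → 21/4.
Convergence for |x − 8| · 21/4 < 1, i.e. |x − 8| < 4/21. So R = 4/21.
Endpoint x = 172/21: the terms are on the order of 1/k², so the series converges absolutely by comparison with the p-series (p = 2 > 1).
At x = 164/21: absolute convergence follows by limit comparison with Σ 1/k².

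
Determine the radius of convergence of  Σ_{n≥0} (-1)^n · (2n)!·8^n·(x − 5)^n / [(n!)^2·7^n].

R = 7/32

Ratio test: |a_{n+1}/a_n| = (2n+1)·(2n+2)/(n+1)² · 8/7 → 32/7 as n → ∞.
Hence the series converges for |x − 5| < 1/(32/7) = 7/32, so the radius of convergence is 7/32.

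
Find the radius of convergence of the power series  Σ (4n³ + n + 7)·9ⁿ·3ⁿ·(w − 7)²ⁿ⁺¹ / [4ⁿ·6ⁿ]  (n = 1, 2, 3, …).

R = 2√2/3

By the ratio test, |a_{n+1}/a_n| = [(4(n+1)³ + (n+1) + 7)/(4n³ + n + 7)] · 9·3/(4·6) → 9/8.
Since the exponent of (w − 7) increases by 2 each term, convergence requires |w − 7|² < 8/9, hence R = 2√2/3.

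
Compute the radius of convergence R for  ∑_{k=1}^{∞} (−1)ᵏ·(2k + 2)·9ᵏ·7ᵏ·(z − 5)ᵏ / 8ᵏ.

Ratio test: |a_{k+1}/a_k| = [(2(k+1) + 2)/(2k + 2)] · 9·7/8 → 63/8 as k → ∞.
Convergence for |z − 5| · 63/8 < 1, i.e. |z − 5| < 8/63. So R = 8/63.

R = 8/63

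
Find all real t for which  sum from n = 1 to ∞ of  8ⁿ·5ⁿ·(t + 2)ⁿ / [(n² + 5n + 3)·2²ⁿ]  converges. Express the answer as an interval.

Apply the ratio test: |a_{n+1}| / |a_n| = [(n² + 5n + 3)/((n+1)² + 5(n+1) + 3)] · 8·5/4, which tends to 10 as n → ∞.
Hence the series converges for |t + 2| < 1/(10) = 1/10, so the radius of convergence is 1/10.
When t = -19/10, the terms are on the order of 1/n², so the series converges absolutely by comparison with the p-series (p = 2 > 1).
When t = -21/10, the terms are on the order of 1/n², so the series converges absolutely by comparison with the p-series (p = 2 > 1).

[-21/10, -19/10]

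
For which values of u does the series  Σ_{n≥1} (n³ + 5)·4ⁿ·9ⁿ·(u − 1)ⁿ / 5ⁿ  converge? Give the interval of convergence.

(31/36, 41/36)

Ratio test: |a_{n+1}/a_n| = [((n+1)³ + 5)/(n³ + 5)] · 4·9/5 → 36/5 as n → ∞.
Convergence for |u − 1| · 36/5 < 1, i.e. |u − 1| < 5/36. So R = 5/36.
At u = 41/36: the terms do not tend to 0, so the series diverges.
At u = 31/36: the terms have absolute value of order n³, which does not tend to 0, so the series diverges by the divergence test.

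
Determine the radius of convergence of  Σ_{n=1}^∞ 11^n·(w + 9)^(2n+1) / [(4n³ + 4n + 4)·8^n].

R = 2√22/11

Apply the ratio test: |a_{n+1}| / |a_n| = [(4n³ + 4n + 4)/(4(n+1)³ + 4(n+1) + 4)] · 11/8, which tends to 11/8 as n → ∞.
Writing y = (w + 9)², the series in y has radius 8/11, so |w + 9| < √(8/11) and R = 2√22/11.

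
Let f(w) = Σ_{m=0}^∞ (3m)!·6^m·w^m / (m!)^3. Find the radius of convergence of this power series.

R = 1/162

By the ratio test, |a_{m+1}/a_m| = (3m+1)·(3m+2)·(3m+3)/(m+1)³ · 6 → 162.
The series converges when 162 · |w| < 1, giving R = 1/162.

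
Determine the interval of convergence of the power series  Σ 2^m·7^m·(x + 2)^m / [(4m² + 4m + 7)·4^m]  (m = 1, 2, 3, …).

[-16/7, -12/7]

The ratio of consecutive coefficients is [(4m² + 4m + 7)/(4(m+1)² + 4(m+1) + 7)] · 2·7/4 → 7/2.
The series converges when 7/2 · |x + 2| < 1, giving R = 2/7.
Check x = -12/7: the series is dominated by a constant times Σ 1/m², which converges (p = 2 > 1).
Check x = -16/7: absolute convergence follows by limit comparison with Σ 1/m².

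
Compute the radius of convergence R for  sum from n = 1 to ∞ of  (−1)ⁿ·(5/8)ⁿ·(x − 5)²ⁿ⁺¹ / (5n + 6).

R = 2√10/5

By the ratio test, |a_{n+1}/a_n| = [(5n + 6)/(5(n+1) + 6)] · 5/8 → 5/8.
Since the exponent of (x − 5) increases by 2 each term, convergence requires |x − 5|² < 8/5, hence R = 2√10/5.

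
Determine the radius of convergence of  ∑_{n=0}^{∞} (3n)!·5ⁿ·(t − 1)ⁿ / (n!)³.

R = 1/135

Apply the ratio test: |a_{n+1}| / |a_n| = (3n+1)·(3n+2)·(3n+3)/(n+1)³ · 5, which tends to 135 as n → ∞.
Thus R = 1/(135) = 1/135.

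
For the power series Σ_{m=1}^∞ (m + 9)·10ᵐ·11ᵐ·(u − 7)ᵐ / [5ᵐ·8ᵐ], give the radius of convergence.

By the ratio test, |a_{m+1}/a_m| = [((m+1) + 9)/(m + 9)] · 10·11/(5·8) → 11/4.
The series converges when 11/4 · |u − 7| < 1, giving R = 4/11.

R = 4/11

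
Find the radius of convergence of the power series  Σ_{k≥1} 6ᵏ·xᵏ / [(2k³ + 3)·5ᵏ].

R = 5/6

By the ratio test, |a_{k+1}/a_k| = [(2k³ + 3)/(2(k+1)³ + 3)] · 6/5 → 6/5.
The series converges when 6/5 · |x| < 1, giving R = 5/6.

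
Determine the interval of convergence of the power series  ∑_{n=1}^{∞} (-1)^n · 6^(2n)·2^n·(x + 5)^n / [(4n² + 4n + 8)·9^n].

[-41/8, -39/8]

Apply the ratio test: |a_{n+1}| / |a_n| = [(4n² + 4n + 8)/(4(n+1)² + 4(n+1) + 8)] · 36·2/9, which tends to 8 as n → ∞.
Convergence for |x + 5| · 8 < 1, i.e. |x + 5| < 1/8. So R = 1/8.
When x = -39/8, absolute convergence follows by limit comparison with Σ 1/n².
At x = -41/8: the terms are on the order of 1/n², so the series converges absolutely by comparison with the p-series (p = 2 > 1).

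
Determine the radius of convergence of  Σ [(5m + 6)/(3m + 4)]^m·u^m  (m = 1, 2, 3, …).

By the Cauchy root test, |a_m|^(1/m) = (5m + 6)/(3m + 4) → 5/3.
Thus R = 1/(5/3) = 3/5.

R = 3/5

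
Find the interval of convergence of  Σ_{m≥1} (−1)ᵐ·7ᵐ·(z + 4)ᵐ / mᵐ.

(−∞, ∞)

Applying the root test, |a_m|^(1/m) = 7/m → 0.
Since the m-th root of |a_m| tends to 0, the series converges for all real z; R = ∞.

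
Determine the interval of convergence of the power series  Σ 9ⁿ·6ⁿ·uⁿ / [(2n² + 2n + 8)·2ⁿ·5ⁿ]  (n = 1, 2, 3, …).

[-5/27, 5/27]

The ratio of consecutive coefficients is [(2n² + 2n + 8)/(2(n+1)² + 2(n+1) + 8)] · 9·6/(2·5) → 27/5.
Thus R = 1/(27/5) = 5/27.
At u = 5/27: absolute convergence follows by limit comparison with Σ 1/n².
Endpoint u = -5/27: absolute convergence follows by limit comparison with Σ 1/n².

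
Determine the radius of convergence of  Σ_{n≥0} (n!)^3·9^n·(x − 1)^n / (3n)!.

R = 3

Ratio test: |a_{n+1}/a_n| = (n+1)³/[(3n+1)·(3n+2)·(3n+3)] · 9 → 1/3 as n → ∞.
Hence the series converges for |x − 1| < 1/(1/3) = 3, so the radius of convergence is 3.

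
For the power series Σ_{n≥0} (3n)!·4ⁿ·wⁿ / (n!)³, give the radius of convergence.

R = 1/108

Apply the ratio test: |a_{n+1}| / |a_n| = (3n+1)·(3n+2)·(3n+3)/(n+1)³ · 4, which tends to 108 as n → ∞.
The series converges when 108 · |w| < 1, giving R = 1/108.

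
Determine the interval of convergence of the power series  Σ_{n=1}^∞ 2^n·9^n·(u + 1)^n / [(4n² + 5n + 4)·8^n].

[-13/9, -5/9]

The ratio of consecutive coefficients is [(4n² + 5n + 4)/(4(n+1)² + 5(n+1) + 4)] · 2·9/8 → 9/4.
The series converges when 9/4 · |u + 1| < 1, giving R = 4/9.
At u = -5/9: the series is dominated by a constant times Σ 1/n², which converges (p = 2 > 1).
Check u = -13/9: absolute convergence follows by limit comparison with Σ 1/n².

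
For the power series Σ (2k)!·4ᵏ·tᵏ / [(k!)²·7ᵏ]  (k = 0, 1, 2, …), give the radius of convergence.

R = 7/16

Apply the ratio test: |a_{k+1}| / |a_k| = (2k+1)·(2k+2)/(k+1)² · 4/7, which tends to 16/7 as k → ∞.
Thus R = 1/(16/7) = 7/16.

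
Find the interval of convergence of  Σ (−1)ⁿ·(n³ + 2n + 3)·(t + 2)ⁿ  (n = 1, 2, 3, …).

Apply the ratio test: |a_{n+1}| / |a_n| = ((n+1)³ + 2(n+1) + 3)/(n³ + 2n + 3), which tends to 1 as n → ∞.
Convergence for |t + 2| < 1, so R = 1.
At t = -1: the terms do not tend to 0, so the series diverges.
Check t = -3: the n-th term does not approach 0; divergence by the term test.

(-3, -1)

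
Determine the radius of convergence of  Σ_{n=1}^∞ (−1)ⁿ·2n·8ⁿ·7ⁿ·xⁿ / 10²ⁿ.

R = 25/14

Ratio test: |a_{n+1}/a_n| = [2(n+1)/2n] · 8·7/100 → 14/25 as n → ∞.
Convergence for |x| · 14/25 < 1, i.e. |x| < 25/14. So R = 25/14.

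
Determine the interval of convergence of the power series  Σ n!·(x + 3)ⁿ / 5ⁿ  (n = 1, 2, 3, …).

{-3}

Ratio test: |a_{n+1}/a_n| = (n+1) · 1/5 → ∞ as n → ∞.
The terms grow without bound for any (x + 3) ≠ 0, so R = 0 (convergence only at x = -3).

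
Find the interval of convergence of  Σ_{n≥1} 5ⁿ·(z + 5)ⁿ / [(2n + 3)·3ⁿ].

The ratio of consecutive coefficients is [(2n + 3)/(2(n+1) + 3)] · 5/3 → 5/3.
Convergence for |z + 5| · 5/3 < 1, i.e. |z + 5| < 3/5. So R = 3/5.
When z = -22/5, the terms behave like c/n; limit comparison with the harmonic series gives divergence.
When z = -28/5, convergence follows from the alternating series test (terms decrease monotonically to 0).

[-28/5, -22/5)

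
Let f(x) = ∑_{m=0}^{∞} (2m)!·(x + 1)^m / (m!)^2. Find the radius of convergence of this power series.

R = 1/4

The ratio of consecutive coefficients is (2m+1)·(2m+2)/(m+1)² → 4.
Hence the series converges for |x + 1| < 1/(4) = 1/4, so the radius of convergence is 1/4.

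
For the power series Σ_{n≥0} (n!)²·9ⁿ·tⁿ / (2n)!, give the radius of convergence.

R = 4/9

The ratio of consecutive coefficients is (n+1)²/[(2n+1)·(2n+2)] · 9 → 9/4.
Convergence for |t| · 9/4 < 1, i.e. |t| < 4/9. So R = 4/9.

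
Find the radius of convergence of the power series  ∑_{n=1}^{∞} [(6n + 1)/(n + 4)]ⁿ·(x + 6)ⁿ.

R = 1/6

By the Cauchy root test, |a_n|^(1/n) = (6n + 1)/(n + 4) → 6.
Convergence for |x + 6| · 6 < 1, i.e. |x + 6| < 1/6. So R = 1/6.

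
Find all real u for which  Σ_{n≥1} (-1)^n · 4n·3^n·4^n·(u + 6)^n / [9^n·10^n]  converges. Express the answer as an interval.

By the ratio test, |a_{n+1}/a_n| = [4(n+1)/4n] · 3·4/(9·10) → 2/15.
Convergence for |u + 6| · 2/15 < 1, i.e. |u + 6| < 15/2. So R = 15/2.
When u = 3/2, the terms do not tend to 0, so the series diverges.
Check u = -27/2: the n-th term does not approach 0; divergence by the term test.

(-27/2, 3/2)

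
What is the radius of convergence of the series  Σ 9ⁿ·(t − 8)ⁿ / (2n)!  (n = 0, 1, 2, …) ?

By the ratio test, |a_{n+1}/a_n| = 9 · 1/[(2n+1)·(2n+2)] → 0.
The limit is 0, so the series converges for all t; R = ∞.

R = ∞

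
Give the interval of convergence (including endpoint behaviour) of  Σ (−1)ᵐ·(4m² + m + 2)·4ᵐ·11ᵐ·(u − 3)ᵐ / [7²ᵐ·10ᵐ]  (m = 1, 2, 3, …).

Ratio test: |a_{m+1}/a_m| = [(4(m+1)² + (m+1) + 2)/(4m² + m + 2)] · 4·11/(49·10) → 22/245 as m → ∞.
Thus R = 1/(22/245) = 245/22.
When u = 311/22, the m-th term does not approach 0; divergence by the term test.
Endpoint u = -179/22: the terms do not tend to 0, so the series diverges.

(-179/22, 311/22)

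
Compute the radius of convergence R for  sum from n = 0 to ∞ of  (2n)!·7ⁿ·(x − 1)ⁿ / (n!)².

By the ratio test, |a_{n+1}/a_n| = (2n+1)·(2n+2)/(n+1)² · 7 → 28.
Hence the series converges for |x − 1| < 1/(28) = 1/28, so the radius of convergence is 1/28.

R = 1/28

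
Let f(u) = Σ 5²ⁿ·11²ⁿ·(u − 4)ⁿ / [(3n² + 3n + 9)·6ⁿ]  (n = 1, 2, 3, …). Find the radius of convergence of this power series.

R = 6/3025

By the ratio test, |a_{n+1}/a_n| = [(3n² + 3n + 9)/(3(n+1)² + 3(n+1) + 9)] · 25·121/6 → 3025/6.
Hence the series converges for |u − 4| < 1/(3025/6) = 6/3025, so the radius of convergence is 6/3025.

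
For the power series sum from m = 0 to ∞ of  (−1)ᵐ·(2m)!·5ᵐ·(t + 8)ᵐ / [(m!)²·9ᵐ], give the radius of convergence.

R = 9/20

The ratio of consecutive coefficients is (2m+1)·(2m+2)/(m+1)² · 5/9 → 20/9.
Hence the series converges for |t + 8| < 1/(20/9) = 9/20, so the radius of convergence is 9/20.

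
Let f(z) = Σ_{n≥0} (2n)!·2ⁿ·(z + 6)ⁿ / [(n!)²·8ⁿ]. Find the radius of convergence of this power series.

R = 1

The ratio of consecutive coefficients is (2n+1)·(2n+2)/(n+1)² · 2/8 → 1.
So the series converges when |z + 6| < 1 and diverges when |z + 6| > 1; R = 1.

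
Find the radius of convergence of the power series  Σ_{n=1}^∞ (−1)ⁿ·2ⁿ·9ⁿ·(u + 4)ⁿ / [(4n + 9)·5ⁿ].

R = 5/18

The ratio of consecutive coefficients is [(4n + 9)/(4(n+1) + 9)] · 2·9/5 → 18/5.
The series converges when 18/5 · |u + 4| < 1, giving R = 5/18.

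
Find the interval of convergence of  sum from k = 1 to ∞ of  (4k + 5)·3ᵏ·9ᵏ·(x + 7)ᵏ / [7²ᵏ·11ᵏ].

(-728/27, 350/27)

Apply the ratio test: |a_{k+1}| / |a_k| = [(4(k+1) + 5)/(4k + 5)] · 3·9/(49·11), which tends to 27/539 as k → ∞.
Convergence for |x + 7| · 27/539 < 1, i.e. |x + 7| < 539/27. So R = 539/27.
At x = 350/27: the k-th term does not approach 0; divergence by the term test.
At x = -728/27: the k-th term does not approach 0; divergence by the term test.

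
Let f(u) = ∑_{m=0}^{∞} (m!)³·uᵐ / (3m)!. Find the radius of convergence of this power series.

By the ratio test, |a_{m+1}/a_m| = (m+1)³/[(3m+1)·(3m+2)·(3m+3)] → 1/27.
Convergence for |u| · 1/27 < 1, i.e. |u| < 27. So R = 27.

R = 27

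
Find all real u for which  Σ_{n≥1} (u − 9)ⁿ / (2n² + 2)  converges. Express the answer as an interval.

[8, 10]

Ratio test: |a_{n+1}/a_n| = (2n² + 2)/(2(n+1)² + 2) → 1 as n → ∞.
Convergence for |u − 9| < 1, so R = 1.
When u = 10, the terms are on the order of 1/n², so the series converges absolutely by comparison with the p-series (p = 2 > 1).
When u = 8, absolute convergence follows by limit comparison with Σ 1/n².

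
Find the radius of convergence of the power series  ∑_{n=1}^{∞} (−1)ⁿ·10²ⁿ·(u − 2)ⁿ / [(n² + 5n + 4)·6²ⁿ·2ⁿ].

R = 18/25

Ratio test: |a_{n+1}/a_n| = [(n² + 5n + 4)/((n+1)² + 5(n+1) + 4)] · 100/(36·2) → 25/18 as n → ∞.
Thus R = 1/(25/18) = 18/25.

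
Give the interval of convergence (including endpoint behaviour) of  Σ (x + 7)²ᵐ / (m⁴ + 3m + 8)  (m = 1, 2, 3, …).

The ratio of consecutive coefficients is (m⁴ + 3m + 8)/((m+1)⁴ + 3(m+1) + 8) → 1.
Successive powers of (x + 7) differ by 2, so the series converges when |x + 7|² · 1 < 1, i.e. |x + 7| < √(1) = 1. So R = 1.
Endpoint x = -6: absolute convergence follows by limit comparison with Σ 1/m⁴.
Check x = -8: absolute convergence follows by limit comparison with Σ 1/m⁴.

[-8, -6]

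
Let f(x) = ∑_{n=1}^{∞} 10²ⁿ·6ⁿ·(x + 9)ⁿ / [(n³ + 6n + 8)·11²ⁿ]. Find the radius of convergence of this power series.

R = 121/600

Apply the ratio test: |a_{n+1}| / |a_n| = [(n³ + 6n + 8)/((n+1)³ + 6(n+1) + 8)] · 100·6/121, which tends to 600/121 as n → ∞.
The series converges when 600/121 · |x + 9| < 1, giving R = 121/600.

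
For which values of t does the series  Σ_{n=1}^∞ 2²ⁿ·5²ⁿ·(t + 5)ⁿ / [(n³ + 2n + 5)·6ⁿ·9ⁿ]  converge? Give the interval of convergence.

Apply the ratio test: |a_{n+1}| / |a_n| = [(n³ + 2n + 5)/((n+1)³ + 2(n+1) + 5)] · 4·25/(6·9), which tends to 50/27 as n → ∞.
Hence the series converges for |t + 5| < 1/(50/27) = 27/50, so the radius of convergence is 27/50.
Check t = -223/50: the terms are on the order of 1/n³, so the series converges absolutely by comparison with the p-series (p = 3 > 1).
Check t = -277/50: the series is dominated by a constant times Σ 1/n³, which converges (p = 3 > 1).

[-277/50, -223/50]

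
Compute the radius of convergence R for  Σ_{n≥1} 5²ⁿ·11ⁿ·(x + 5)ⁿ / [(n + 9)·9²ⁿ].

R = 81/275

By the ratio test, |a_{n+1}/a_n| = [(n + 9)/((n+1) + 9)] · 25·11/81 → 275/81.
Thus R = 1/(275/81) = 81/275.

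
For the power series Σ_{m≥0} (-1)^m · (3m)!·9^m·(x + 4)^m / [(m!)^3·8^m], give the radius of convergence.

R = 8/243

By the ratio test, |a_{m+1}/a_m| = (3m+1)·(3m+2)·(3m+3)/(m+1)³ · 9/8 → 243/8.
The series converges when 243/8 · |x + 4| < 1, giving R = 8/243.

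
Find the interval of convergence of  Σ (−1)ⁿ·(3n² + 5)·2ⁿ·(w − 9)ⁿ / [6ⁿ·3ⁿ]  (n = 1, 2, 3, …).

(0, 18)

Apply the ratio test: |a_{n+1}| / |a_n| = [(3(n+1)² + 5)/(3n² + 5)] · 2/(6·3), which tends to 1/9 as n → ∞.
Hence the series converges for |w − 9| < 1/(1/9) = 9, so the radius of convergence is 9.
Endpoint w = 18: the n-th term does not approach 0; divergence by the term test.
At w = 0: the terms have absolute value of order n², which does not tend to 0, so the series diverges by the divergence test.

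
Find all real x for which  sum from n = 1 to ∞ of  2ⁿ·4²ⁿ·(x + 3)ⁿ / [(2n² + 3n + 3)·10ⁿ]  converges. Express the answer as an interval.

Apply the ratio test: |a_{n+1}| / |a_n| = [(2n² + 3n + 3)/(2(n+1)² + 3(n+1) + 3)] · 2·16/10, which tends to 16/5 as n → ∞.
Convergence for |x + 3| · 16/5 < 1, i.e. |x + 3| < 5/16. So R = 5/16.
When x = -43/16, the terms are on the order of 1/n², so the series converges absolutely by comparison with the p-series (p = 2 > 1).
Endpoint x = -53/16: absolute convergence follows by limit comparison with Σ 1/n².

[-53/16, -43/16]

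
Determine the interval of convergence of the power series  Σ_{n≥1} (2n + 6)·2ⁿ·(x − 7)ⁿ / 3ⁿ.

(11/2, 17/2)

By the ratio test, |a_{n+1}/a_n| = [(2(n+1) + 6)/(2n + 6)] · 2/3 → 2/3.
Hence the series converges for |x − 7| < 1/(2/3) = 3/2, so the radius of convergence is 3/2.
When x = 17/2, the terms have absolute value of order n, which does not tend to 0, so the series diverges by the divergence test.
Endpoint x = 11/2: the terms have absolute value of order n, which does not tend to 0, so the series diverges by the divergence test.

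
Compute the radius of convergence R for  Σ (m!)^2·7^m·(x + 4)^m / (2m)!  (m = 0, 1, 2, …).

Ratio test: |a_{m+1}/a_m| = (m+1)²/[(2m+1)·(2m+2)] · 7 → 7/4 as m → ∞.
Hence the series converges for |x + 4| < 1/(7/4) = 4/7, so the radius of convergence is 4/7.

R = 4/7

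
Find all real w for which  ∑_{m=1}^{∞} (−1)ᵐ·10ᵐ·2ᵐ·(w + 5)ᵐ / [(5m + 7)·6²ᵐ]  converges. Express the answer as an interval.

Ratio test: |a_{m+1}/a_m| = [(5m + 7)/(5(m+1) + 7)] · 10·2/36 → 5/9 as m → ∞.
The series converges when 5/9 · |w + 5| < 1, giving R = 9/5.
Check w = -16/5: an alternating series whose terms decrease to 0 in absolute value, so it converges by the Leibniz criterion.
At w = -34/5: comparison with the harmonic series Σ 1/m shows the series diverges.

(-34/5, -16/5]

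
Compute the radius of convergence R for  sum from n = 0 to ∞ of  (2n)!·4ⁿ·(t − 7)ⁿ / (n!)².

R = 1/16

By the ratio test, |a_{n+1}/a_n| = (2n+1)·(2n+2)/(n+1)² · 4 → 16.
The series converges when 16 · |t − 7| < 1, giving R = 1/16.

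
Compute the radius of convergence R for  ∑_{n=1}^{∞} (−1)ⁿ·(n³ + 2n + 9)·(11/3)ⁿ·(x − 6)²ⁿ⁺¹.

R = √33/11

Ratio test: |a_{n+1}/a_n| = [((n+1)³ + 2(n+1) + 9)/(n³ + 2n + 9)] · 11/3 → 11/3 as n → ∞.
Since the exponent of (x − 6) increases by 2 each term, convergence requires |x − 6|² < 3/11, hence R = √33/11.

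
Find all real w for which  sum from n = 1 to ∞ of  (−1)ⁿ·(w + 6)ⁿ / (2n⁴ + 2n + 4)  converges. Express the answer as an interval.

Apply the ratio test: |a_{n+1}| / |a_n| = (2n⁴ + 2n + 4)/(2(n+1)⁴ + 2(n+1) + 4), which tends to 1 as n → ∞.
Convergence for |w + 6| < 1, so R = 1.
Check w = -5: the terms are on the order of 1/n⁴, so the series converges absolutely by comparison with the p-series (p = 4 > 1).
Endpoint w = -7: absolute convergence follows by limit comparison with Σ 1/n⁴.

[-7, -5]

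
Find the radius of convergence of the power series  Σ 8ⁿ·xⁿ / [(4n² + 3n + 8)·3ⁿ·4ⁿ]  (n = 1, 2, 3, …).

By the ratio test, |a_{n+1}/a_n| = [(4n² + 3n + 8)/(4(n+1)² + 3(n+1) + 8)] · 8/(3·4) → 2/3.
Hence the series converges for |x| < 1/(2/3) = 3/2, so the radius of convergence is 3/2.

R = 3/2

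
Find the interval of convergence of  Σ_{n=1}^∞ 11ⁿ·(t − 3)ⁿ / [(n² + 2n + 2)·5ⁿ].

[28/11, 38/11]

By the ratio test, |a_{n+1}/a_n| = [(n² + 2n + 2)/((n+1)² + 2(n+1) + 2)] · 11/5 → 11/5.
Convergence for |t − 3| · 11/5 < 1, i.e. |t − 3| < 5/11. So R = 5/11.
At t = 38/11: absolute convergence follows by limit comparison with Σ 1/n².
At t = 28/11: the terms are on the order of 1/n², so the series converges absolutely by comparison with the p-series (p = 2 > 1).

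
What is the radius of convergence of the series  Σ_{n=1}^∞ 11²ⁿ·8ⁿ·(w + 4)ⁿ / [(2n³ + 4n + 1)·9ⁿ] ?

Apply the ratio test: |a_{n+1}| / |a_n| = [(2n³ + 4n + 1)/(2(n+1)³ + 4(n+1) + 1)] · 121·8/9, which tends to 968/9 as n → ∞.
The series converges when 968/9 · |w + 4| < 1, giving R = 9/968.

R = 9/968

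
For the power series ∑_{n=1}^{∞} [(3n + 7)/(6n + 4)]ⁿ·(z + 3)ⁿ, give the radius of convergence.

By the Cauchy root test, |a_n|^(1/n) = (3n + 7)/(6n + 4) → 1/2.
Convergence for |z + 3| · 1/2 < 1, i.e. |z + 3| < 2. So R = 2.

R = 2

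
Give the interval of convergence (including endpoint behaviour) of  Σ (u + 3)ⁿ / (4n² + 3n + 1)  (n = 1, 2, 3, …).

Ratio test: |a_{n+1}/a_n| = (4n² + 3n + 1)/(4(n+1)² + 3(n+1) + 1) → 1 as n → ∞.
Hence R = 1.
Check u = -2: the series is dominated by a constant times Σ 1/n², which converges (p = 2 > 1).
Check u = -4: the terms are on the order of 1/n², so the series converges absolutely by comparison with the p-series (p = 2 > 1).

[-4, -2]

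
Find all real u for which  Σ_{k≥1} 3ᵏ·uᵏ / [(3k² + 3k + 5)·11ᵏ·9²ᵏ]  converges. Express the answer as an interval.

The ratio of consecutive coefficients is [(3k² + 3k + 5)/(3(k+1)² + 3(k+1) + 5)] · 3/(11·81) → 1/297.
Hence the series converges for |u| < 1/(1/297) = 297, so the radius of convergence is 297.
Endpoint u = 297: the series is dominated by a constant times Σ 1/k², which converges (p = 2 > 1).
Check u = -297: the terms are on the order of 1/k², so the series converges absolutely by comparison with the p-series (p = 2 > 1).

[-297, 297]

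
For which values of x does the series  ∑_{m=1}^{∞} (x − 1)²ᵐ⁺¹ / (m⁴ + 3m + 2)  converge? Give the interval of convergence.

By the ratio test, |a_{m+1}/a_m| = (m⁴ + 3m + 2)/((m+1)⁴ + 3(m+1) + 2) → 1.
Writing y = (x − 1)², the series in y has radius 1, so |x − 1| < √(1) = 1 and R = 1.
When x = 2, the series is dominated by a constant times Σ 1/m⁴, which converges (p = 4 > 1).
At x = 0: the terms are on the order of 1/m⁴, so the series converges absolutely by comparison with the p-series (p = 4 > 1).

[0, 2]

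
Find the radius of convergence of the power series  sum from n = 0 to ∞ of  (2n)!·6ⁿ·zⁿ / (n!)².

Ratio test: |a_{n+1}/a_n| = (2n+1)·(2n+2)/(n+1)² · 6 → 24 as n → ∞.
Hence the series converges for |z| < 1/(24) = 1/24, so the radius of convergence is 1/24.

R = 1/24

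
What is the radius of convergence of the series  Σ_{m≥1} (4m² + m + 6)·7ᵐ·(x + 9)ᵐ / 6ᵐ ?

R = 6/7

The ratio of consecutive coefficients is [(4(m+1)² + (m+1) + 6)/(4m² + m + 6)] · 7/6 → 7/6.
Convergence for |x + 9| · 7/6 < 1, i.e. |x + 9| < 6/7. So R = 6/7.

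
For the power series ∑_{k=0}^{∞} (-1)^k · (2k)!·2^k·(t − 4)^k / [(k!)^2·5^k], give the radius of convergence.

Apply the ratio test: |a_{k+1}| / |a_k| = (2k+1)·(2k+2)/(k+1)² · 2/5, which tends to 8/5 as k → ∞.
Hence the series converges for |t − 4| < 1/(8/5) = 5/8, so the radius of convergence is 5/8.

R = 5/8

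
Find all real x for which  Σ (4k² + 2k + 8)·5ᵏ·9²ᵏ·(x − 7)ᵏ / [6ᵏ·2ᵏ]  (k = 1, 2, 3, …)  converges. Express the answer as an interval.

(941/135, 949/135)

The ratio of consecutive coefficients is [(4(k+1)² + 2(k+1) + 8)/(4k² + 2k + 8)] · 5·81/(6·2) → 135/4.
Hence the series converges for |x − 7| < 1/(135/4) = 4/135, so the radius of convergence is 4/135.
Endpoint x = 949/135: the terms have absolute value of order k², which does not tend to 0, so the series diverges by the divergence test.
Check x = 941/135: the terms have absolute value of order k², which does not tend to 0, so the series diverges by the divergence test.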